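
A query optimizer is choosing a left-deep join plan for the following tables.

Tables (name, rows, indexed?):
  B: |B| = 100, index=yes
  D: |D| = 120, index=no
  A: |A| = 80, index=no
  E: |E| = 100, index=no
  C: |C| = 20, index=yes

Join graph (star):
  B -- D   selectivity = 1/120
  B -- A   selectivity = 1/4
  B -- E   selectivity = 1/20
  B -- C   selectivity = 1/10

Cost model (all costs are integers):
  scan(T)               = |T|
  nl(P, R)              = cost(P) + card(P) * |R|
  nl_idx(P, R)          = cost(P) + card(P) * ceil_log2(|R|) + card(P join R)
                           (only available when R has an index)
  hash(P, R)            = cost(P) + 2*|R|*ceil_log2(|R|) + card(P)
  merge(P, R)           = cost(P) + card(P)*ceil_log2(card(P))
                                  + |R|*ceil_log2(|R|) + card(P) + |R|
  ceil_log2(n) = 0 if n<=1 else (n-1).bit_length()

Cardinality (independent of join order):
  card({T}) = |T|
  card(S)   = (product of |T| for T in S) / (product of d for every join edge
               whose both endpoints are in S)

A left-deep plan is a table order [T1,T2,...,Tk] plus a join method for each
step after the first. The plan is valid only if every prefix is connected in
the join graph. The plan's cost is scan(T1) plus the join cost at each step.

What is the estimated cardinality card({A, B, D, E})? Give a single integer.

Tables in S: A(80), B(100), D(120), E(100)
Edges inside S: B-D(d=120), B-A(d=4), B-E(d=20)
numerator = 80 * 100 * 120 * 100 = 96000000
denominator = 120 * 4 * 20 = 9600
card(S) = 96000000 / 9600 = 10000

10000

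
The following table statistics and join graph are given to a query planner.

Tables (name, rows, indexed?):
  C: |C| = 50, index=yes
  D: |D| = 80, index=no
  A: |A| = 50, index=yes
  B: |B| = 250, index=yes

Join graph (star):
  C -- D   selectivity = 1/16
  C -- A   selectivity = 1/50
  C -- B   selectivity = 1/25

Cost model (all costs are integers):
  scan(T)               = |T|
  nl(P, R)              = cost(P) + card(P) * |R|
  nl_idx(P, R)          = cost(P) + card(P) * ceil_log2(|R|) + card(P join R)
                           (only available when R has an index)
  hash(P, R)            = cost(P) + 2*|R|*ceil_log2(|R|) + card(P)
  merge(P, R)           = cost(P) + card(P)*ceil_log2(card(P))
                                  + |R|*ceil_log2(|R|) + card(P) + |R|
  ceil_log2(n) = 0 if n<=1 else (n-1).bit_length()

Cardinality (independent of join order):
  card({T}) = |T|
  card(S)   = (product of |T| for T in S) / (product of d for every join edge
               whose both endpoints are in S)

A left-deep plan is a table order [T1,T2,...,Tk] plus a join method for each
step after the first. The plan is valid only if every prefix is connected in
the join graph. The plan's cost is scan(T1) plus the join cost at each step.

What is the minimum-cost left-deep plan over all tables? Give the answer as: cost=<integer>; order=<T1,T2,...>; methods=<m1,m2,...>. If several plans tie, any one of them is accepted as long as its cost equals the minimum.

Selinger DP (subsets sized 1..n):
  {C}: scan cost=50, card=50
  {D}: scan cost=80, card=80
  {A}: scan cost=50, card=50
  {B}: scan cost=250, card=250
  {CD}: card=250; try (C,hash)→760, (C,nl_idx)→810, (D,merge)→1040, (C,merge)→1070, (D,hash)→1220, (D,nl)→4050 …(+1); best=760 via (C,hash)
  {AC}: card=50; try (C,nl_idx)→400, (A,nl_idx)→400, (C,hash)→700, (A,hash)→700, (C,merge)→750, (A,merge)→750 …(+2); best=400 via (C,nl_idx)
  {BC}: card=500; try (B,nl_idx)→950, (C,hash)→1100, (C,nl_idx)→2250, (B,merge)→2650, (C,merge)→2850, (B,hash)→4100 …(+2); best=950 via (B,nl_idx)
  {ACD}: card=250; try (D,merge)→1390, (D,hash)→1570, (A,hash)→1610, (A,nl_idx)→2510, (A,merge)→3360, (D,nl)→4400 …(+1); best=1390 via (D,merge)
  {BCD}: card=2500; try (D,hash)→2570, (B,hash)→5010, (B,merge)→5260, (B,nl_idx)→5260, (D,merge)→6590, (D,nl)→40950 …(+1); best=2570 via (D,hash)
  {ABC}: card=500; try (B,nl_idx)→1300, (A,hash)→2050, (B,merge)→3000, (B,hash)→4450, (A,nl_idx)→4450, (A,merge)→6300 …(+2); best=1300 via (B,nl_idx)
  {ABCD}: card=2500; try (D,hash)→2920, (B,hash)→5640, (A,hash)→5670, (B,merge)→5890, (B,nl_idx)→5890, (D,merge)→6940 …(+5); best=2920 via (D,hash)

cost=2920; order=A,C,B,D; methods=nl_idx,nl_idx,hash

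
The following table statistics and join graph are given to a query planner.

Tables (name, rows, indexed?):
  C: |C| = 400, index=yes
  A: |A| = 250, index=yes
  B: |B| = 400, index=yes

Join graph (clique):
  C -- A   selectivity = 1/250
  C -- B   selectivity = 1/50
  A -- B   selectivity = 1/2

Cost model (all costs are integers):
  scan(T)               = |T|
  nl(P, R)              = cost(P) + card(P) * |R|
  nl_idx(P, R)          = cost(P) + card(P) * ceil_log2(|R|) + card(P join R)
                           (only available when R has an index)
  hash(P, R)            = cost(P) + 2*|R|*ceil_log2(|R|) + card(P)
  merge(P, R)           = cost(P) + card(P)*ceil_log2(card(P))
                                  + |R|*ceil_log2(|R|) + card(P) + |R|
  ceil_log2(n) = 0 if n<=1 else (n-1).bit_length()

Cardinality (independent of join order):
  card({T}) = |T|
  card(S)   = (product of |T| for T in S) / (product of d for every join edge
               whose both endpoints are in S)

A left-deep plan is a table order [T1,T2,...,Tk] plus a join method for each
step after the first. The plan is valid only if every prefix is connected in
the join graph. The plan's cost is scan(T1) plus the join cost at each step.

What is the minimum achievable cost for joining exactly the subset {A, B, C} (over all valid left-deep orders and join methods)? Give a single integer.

Selinger DP over subsets of {A,B,C}:
  {C}: scan cost=400, card=400
  {A}: scan cost=250, card=250
  {B}: scan cost=400, card=400
  {AC}: card=400; try (C,nl_idx)→2900, (A,nl_idx)→4000, (A,hash)→4800, (C,merge)→6500, (A,merge)→6650, (C,hash)→7700 …(+2); best=2900 via (C,nl_idx)
  {BC}: card=3200; try (C,nl_idx)→7200, (B,nl_idx)→7200, (C,hash)→8000, (B,hash)→8000, (C,merge)→8400, (B,merge)→8400 …(+2); best=7200 via (C,nl_idx)
  {AB}: card=50000; try (A,hash)→4800, (B,merge)→6500, (A,merge)→6650, (B,hash)→7700, (B,nl_idx)→52500, (A,nl_idx)→53600 …(+2); best=4800 via (A,hash)
  {ABC}: card=1600; try (B,nl_idx)→8100, (B,hash)→10500, (B,merge)→10900, (A,hash)→14400, (A,nl_idx)→34400, (A,merge)→51050 …(+6); best=8100 via (B,nl_idx)

8100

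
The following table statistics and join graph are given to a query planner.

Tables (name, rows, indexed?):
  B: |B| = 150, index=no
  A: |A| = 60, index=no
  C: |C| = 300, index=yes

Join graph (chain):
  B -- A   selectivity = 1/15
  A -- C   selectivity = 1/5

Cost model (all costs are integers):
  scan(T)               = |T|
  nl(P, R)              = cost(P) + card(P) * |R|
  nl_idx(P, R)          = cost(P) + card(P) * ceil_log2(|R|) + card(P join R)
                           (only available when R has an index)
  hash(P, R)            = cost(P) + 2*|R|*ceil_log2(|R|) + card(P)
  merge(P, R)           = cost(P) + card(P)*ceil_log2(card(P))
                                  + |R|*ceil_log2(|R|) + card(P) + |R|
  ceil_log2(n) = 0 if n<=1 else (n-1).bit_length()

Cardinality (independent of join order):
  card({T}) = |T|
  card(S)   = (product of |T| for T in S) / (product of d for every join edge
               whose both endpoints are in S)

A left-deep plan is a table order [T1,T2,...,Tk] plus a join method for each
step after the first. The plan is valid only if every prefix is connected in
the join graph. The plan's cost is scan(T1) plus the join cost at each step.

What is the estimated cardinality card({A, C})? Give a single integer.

Tables in S: A(60), C(300)
Edges inside S: A-C(d=5)
numerator = 60 * 300 = 18000
denominator = 5 = 5
card(S) = 18000 / 5 = 3600

3600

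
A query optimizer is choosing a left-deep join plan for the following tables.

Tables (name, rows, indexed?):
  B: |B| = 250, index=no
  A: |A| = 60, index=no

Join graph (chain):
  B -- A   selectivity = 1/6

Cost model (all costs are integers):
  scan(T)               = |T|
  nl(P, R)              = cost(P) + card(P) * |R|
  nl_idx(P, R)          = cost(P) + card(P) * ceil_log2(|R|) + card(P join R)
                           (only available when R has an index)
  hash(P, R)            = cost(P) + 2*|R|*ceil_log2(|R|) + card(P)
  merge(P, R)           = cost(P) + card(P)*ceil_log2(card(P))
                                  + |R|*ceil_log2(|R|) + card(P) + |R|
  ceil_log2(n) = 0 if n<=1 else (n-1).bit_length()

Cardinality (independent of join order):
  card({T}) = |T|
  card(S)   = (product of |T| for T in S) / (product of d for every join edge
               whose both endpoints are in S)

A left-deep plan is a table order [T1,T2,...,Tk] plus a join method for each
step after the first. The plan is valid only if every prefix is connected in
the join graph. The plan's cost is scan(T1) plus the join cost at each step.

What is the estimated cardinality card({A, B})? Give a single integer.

Tables in S: A(60), B(250)
Edges inside S: B-A(d=6)
numerator = 60 * 250 = 15000
denominator = 6 = 6
card(S) = 15000 / 6 = 2500

2500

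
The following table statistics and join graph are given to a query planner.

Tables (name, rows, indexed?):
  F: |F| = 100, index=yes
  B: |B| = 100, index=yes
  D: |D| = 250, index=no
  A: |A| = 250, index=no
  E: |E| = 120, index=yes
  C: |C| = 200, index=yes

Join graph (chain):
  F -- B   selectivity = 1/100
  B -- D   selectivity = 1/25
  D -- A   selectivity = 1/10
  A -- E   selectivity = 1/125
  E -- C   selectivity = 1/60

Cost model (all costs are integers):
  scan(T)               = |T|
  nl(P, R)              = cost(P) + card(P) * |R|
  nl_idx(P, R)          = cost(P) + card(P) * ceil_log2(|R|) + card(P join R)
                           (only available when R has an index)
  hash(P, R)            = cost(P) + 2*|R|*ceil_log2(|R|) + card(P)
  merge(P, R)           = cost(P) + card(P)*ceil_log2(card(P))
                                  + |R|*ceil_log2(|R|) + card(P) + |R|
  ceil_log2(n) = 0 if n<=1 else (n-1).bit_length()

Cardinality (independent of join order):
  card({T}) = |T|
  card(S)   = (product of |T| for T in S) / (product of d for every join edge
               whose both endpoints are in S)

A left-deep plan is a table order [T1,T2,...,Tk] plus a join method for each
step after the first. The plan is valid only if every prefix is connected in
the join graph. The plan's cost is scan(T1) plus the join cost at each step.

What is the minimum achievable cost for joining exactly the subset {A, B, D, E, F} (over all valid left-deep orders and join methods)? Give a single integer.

35630

Selinger DP over subsets of {A,B,D,E,F}:
  {F}: scan cost=100, card=100
  {B}: scan cost=100, card=100
  {D}: scan cost=250, card=250
  {A}: scan cost=250, card=250
  {E}: scan cost=120, card=120
  {BF}: card=100; try (F,nl_idx)→900, (B,nl_idx)→900, (F,hash)→1600, (B,hash)→1600, (F,merge)→1700, (B,merge)→1700 …(+2); best=900 via (F,nl_idx)
  {BD}: card=1000; try (B,hash)→1900, (B,nl_idx)→3000, (D,merge)→3150, (B,merge)→3300, (D,hash)→4200, (D,nl)→25100 …(+1); best=1900 via (B,hash)
  {AD}: card=6250; try (D,hash)→4500, (A,hash)→4500, (D,merge)→4750, (A,merge)→4750, (D,nl)→62750, (A,nl)→62750; best=4500 via (D,hash)
  {AE}: card=240; try (E,hash)→2180, (E,nl_idx)→2240, (A,merge)→3330, (E,merge)→3460, (A,hash)→4240, (A,nl)→30120 …(+1); best=2180 via (E,hash)
  {BDF}: card=1000; try (D,merge)→3950, (F,hash)→4300, (D,hash)→5000, (F,nl_idx)→9900, (F,merge)→13700, (D,nl)→25900 …(+1); best=3950 via (D,merge)
  {ABD}: card=25000; try (A,hash)→6900, (B,hash)→12150, (A,merge)→15150, (B,nl_idx)→73250, (B,merge)→92800, (A,nl)→251900 …(+1); best=6900 via (A,hash)
  {ADE}: card=6000; try (D,hash)→6420, (D,merge)→6590, (E,hash)→12430, (E,nl_idx)→54250, (D,nl)→62180, (E,merge)→92960 …(+1); best=6420 via (D,hash)
  {ABDF}: card=25000; try (A,hash)→8950, (A,merge)→17200, (F,hash)→33300, (F,nl_idx)→206900, (A,nl)→253950, (F,merge)→407700 …(+1); best=8950 via (A,hash)
  {ABDE}: card=24000; try (B,hash)→13820, (E,hash)→33580, (B,nl_idx)→72420, (B,merge)→91220, (E,nl_idx)→205900, (E,merge)→407860 …(+2); best=13820 via (B,hash)
  {ABDEF}: card=24000; try (E,hash)→35630, (F,hash)→39220, (F,nl_idx)→205820, (E,nl_idx)→207950, (F,merge)→398620, (E,merge)→409910 …(+2); best=35630 via (E,hash)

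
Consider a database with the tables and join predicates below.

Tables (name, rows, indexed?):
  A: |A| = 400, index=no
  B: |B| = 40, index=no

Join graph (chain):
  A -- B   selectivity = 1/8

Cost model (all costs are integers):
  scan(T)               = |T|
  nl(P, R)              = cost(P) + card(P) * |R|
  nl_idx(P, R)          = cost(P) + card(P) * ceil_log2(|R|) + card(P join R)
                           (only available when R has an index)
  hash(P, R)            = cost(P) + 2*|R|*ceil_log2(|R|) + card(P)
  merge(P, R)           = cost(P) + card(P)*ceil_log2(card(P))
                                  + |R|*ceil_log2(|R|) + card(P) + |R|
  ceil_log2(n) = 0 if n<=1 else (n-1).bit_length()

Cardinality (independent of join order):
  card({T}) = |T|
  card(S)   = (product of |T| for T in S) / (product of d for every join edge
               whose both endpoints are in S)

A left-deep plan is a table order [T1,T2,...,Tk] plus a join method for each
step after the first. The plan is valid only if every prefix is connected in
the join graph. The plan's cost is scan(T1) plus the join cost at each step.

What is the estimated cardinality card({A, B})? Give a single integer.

Tables in S: A(400), B(40)
Edges inside S: A-B(d=8)
numerator = 400 * 40 = 16000
denominator = 8 = 8
card(S) = 16000 / 8 = 2000

2000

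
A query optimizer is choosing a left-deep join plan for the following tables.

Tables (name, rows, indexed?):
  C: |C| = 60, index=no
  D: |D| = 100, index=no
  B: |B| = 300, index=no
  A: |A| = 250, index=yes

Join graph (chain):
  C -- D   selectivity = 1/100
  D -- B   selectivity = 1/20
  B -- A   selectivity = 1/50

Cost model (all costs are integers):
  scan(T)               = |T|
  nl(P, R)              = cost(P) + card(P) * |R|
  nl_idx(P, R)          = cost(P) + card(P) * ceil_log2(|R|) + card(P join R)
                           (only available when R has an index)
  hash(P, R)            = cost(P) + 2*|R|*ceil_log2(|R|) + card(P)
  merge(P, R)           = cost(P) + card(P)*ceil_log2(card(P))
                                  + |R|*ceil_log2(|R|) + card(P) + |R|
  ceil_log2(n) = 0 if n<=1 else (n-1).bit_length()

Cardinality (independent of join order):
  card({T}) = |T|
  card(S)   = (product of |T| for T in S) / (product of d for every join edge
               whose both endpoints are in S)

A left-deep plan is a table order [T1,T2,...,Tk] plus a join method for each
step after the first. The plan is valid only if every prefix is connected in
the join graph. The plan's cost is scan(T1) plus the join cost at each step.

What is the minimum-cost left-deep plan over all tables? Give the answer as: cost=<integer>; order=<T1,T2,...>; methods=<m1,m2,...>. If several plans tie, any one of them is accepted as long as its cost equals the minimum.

Selinger DP (subsets sized 1..n):
  {C}: scan cost=60, card=60
  {D}: scan cost=100, card=100
  {B}: scan cost=300, card=300
  {A}: scan cost=250, card=250
  {CD}: card=60; try (C,hash)→920, (D,merge)→1280, (C,merge)→1320, (D,hash)→1520, (D,nl)→6060, (C,nl)→6100; best=920 via (C,hash)
  {BD}: card=1500; try (D,hash)→2000, (B,merge)→3900, (D,merge)→4100, (B,hash)→5600, (B,nl)→30100, (D,nl)→30300; best=2000 via (D,hash)
  {AB}: card=1500; try (A,nl_idx)→4200, (A,hash)→4600, (B,merge)→5500, (A,merge)→5550, (B,hash)→5900, (B,nl)→75250 …(+1); best=4200 via (A,nl_idx)
  {BCD}: card=900; try (C,hash)→4220, (B,merge)→4340, (B,hash)→6380, (B,nl)→18920, (C,merge)→20420, (C,nl)→92000; best=4220 via (C,hash)
  {ABD}: card=7500; try (D,hash)→7100, (A,hash)→7500, (A,nl_idx)→21500, (A,merge)→22250, (D,merge)→23000, (D,nl)→154200 …(+1); best=7100 via (D,hash)
  {ABCD}: card=4500; try (A,hash)→9120, (C,hash)→15320, (A,nl_idx)→15920, (A,merge)→16370, (C,merge)→112520, (A,nl)→229220 …(+1); best=9120 via (A,hash)

cost=9120; order=B,D,C,A; methods=hash,hash,hash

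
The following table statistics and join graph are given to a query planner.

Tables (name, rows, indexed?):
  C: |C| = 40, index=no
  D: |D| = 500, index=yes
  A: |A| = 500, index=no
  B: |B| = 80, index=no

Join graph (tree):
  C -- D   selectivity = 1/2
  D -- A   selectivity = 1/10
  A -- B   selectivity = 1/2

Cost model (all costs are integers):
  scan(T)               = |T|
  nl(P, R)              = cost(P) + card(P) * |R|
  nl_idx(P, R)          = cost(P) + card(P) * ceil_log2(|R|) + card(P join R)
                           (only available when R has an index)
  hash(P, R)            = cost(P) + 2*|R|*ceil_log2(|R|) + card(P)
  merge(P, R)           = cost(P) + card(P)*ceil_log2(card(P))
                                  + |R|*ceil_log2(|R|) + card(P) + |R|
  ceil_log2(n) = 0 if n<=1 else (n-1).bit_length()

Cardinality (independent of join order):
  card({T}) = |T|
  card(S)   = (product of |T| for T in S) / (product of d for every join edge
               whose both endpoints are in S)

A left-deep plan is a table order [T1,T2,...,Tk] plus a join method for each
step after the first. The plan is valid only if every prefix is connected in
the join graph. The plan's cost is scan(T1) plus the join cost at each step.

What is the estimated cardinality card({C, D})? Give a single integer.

Tables in S: C(40), D(500)
Edges inside S: C-D(d=2)
numerator = 40 * 500 = 20000
denominator = 2 = 2
card(S) = 20000 / 2 = 10000

10000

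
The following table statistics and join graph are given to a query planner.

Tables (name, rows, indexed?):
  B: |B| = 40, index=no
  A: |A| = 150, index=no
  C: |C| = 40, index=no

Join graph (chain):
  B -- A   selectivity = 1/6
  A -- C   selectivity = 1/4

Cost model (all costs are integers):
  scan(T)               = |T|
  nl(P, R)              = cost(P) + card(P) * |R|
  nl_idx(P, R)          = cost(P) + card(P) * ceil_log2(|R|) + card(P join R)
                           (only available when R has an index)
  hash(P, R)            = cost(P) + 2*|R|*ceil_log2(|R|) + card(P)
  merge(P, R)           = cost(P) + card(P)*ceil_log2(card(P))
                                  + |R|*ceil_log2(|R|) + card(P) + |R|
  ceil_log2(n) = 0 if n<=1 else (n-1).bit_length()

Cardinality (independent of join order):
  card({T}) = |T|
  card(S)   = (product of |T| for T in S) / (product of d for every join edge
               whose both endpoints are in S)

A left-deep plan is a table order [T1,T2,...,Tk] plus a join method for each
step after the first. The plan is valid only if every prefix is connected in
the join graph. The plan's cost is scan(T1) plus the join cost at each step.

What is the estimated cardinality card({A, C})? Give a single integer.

1500

Tables in S: A(150), C(40)
Edges inside S: A-C(d=4)
numerator = 150 * 40 = 6000
denominator = 4 = 4
card(S) = 6000 / 4 = 1500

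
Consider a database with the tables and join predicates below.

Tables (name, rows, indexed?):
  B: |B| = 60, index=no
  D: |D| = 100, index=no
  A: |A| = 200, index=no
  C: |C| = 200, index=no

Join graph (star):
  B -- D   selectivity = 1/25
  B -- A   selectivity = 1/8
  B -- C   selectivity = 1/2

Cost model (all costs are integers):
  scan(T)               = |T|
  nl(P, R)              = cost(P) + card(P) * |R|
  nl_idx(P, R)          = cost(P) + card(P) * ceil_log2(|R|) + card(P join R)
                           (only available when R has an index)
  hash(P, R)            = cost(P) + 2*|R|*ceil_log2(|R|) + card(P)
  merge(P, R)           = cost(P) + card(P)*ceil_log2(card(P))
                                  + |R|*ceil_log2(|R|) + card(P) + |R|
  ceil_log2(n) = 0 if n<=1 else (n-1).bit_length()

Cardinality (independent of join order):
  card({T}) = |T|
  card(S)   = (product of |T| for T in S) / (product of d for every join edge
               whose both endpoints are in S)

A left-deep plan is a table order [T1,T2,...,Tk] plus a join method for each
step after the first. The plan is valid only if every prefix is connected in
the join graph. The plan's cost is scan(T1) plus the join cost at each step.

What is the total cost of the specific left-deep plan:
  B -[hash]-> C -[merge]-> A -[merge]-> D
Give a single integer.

step 1: scan B: cost=60, card=60
step 2: join C via hash
    card(P join C) = 60*200/(2) = 6000
    cost = 60 + 2*200*8 + 60 = 3320
step 3: join A via merge
    card(P join A) = 6000*200/(8) = 150000
    cost = 3320 + 6000*13 + 200*8 + 6000 + 200 = 89120
step 4: join D via merge
    card(P join D) = 150000*100/(25) = 600000
    cost = 89120 + 150000*18 + 100*7 + 150000 + 100 = 2939920

2939920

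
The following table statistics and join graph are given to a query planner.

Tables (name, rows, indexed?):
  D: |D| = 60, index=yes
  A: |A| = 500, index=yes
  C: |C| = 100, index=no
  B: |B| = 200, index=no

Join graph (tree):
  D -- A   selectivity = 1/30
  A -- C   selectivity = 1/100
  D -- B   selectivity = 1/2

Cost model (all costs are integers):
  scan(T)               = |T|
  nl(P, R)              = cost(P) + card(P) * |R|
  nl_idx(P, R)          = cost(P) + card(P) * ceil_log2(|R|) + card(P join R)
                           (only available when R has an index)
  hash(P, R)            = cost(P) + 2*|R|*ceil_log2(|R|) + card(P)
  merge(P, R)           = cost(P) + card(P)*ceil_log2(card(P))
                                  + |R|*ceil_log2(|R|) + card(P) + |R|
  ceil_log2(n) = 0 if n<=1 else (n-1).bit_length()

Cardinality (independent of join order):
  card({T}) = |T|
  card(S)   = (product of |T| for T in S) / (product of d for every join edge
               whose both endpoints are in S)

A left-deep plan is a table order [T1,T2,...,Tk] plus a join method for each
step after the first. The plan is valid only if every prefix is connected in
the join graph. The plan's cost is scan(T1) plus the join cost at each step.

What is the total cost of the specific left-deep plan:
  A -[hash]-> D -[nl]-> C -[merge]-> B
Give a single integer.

114520

step 1: scan A: cost=500, card=500
step 2: join D via hash
    card(P join D) = 500*60/(30) = 1000
    cost = 500 + 2*60*6 + 500 = 1720
step 3: join C via nl
    card(P join C) = 1000*100/(100) = 1000
    cost = 1720 + 1000*100 = 101720
step 4: join B via merge
    card(P join B) = 1000*200/(2) = 100000
    cost = 101720 + 1000*10 + 200*8 + 1000 + 200 = 114520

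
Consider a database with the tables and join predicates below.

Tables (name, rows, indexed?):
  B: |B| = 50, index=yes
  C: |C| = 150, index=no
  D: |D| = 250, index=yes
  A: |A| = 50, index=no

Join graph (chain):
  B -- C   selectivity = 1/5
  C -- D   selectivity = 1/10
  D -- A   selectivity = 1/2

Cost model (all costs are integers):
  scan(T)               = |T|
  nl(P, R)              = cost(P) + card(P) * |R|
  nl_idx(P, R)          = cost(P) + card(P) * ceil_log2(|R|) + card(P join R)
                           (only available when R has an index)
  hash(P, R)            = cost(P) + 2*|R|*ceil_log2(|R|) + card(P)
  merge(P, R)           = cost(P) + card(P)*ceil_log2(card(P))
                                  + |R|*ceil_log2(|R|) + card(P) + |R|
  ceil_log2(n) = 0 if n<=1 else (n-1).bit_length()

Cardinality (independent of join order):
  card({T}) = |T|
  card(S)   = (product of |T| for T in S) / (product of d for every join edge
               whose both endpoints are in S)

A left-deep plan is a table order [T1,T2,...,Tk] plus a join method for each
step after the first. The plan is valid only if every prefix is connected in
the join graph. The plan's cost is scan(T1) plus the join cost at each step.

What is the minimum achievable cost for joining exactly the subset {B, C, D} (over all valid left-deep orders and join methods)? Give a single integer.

Selinger DP over subsets of {B,C,D}:
  {B}: scan cost=50, card=50
  {C}: scan cost=150, card=150
  {D}: scan cost=250, card=250
  {BC}: card=1500; try (B,hash)→900, (C,merge)→1750, (B,merge)→1850, (C,hash)→2500, (B,nl_idx)→2550, (C,nl)→7550 …(+1); best=900 via (B,hash)
  {CD}: card=3750; try (C,hash)→2900, (D,merge)→3750, (C,merge)→3850, (D,hash)→4300, (D,nl_idx)→5100, (D,nl)→37650 …(+1); best=2900 via (C,hash)
  {BCD}: card=37500; try (D,hash)→6400, (B,hash)→7250, (D,merge)→21150, (D,nl_idx)→50400, (B,merge)→52000, (B,nl_idx)→62900 …(+2); best=6400 via (D,hash)

6400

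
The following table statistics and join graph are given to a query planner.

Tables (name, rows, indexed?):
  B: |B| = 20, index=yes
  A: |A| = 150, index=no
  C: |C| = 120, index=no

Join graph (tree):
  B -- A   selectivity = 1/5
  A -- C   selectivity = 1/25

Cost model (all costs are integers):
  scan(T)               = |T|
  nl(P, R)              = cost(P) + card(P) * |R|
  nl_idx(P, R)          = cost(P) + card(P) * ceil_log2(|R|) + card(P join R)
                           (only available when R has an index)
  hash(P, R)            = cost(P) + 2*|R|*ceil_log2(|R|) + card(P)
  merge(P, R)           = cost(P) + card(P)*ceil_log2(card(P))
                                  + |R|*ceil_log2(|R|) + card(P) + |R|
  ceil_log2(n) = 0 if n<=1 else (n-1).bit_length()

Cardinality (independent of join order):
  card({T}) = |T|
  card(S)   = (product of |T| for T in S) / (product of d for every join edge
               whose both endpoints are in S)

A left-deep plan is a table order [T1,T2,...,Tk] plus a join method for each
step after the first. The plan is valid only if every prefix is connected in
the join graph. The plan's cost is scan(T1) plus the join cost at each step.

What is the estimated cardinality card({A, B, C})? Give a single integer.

2880

Tables in S: A(150), B(20), C(120)
Edges inside S: B-A(d=5), A-C(d=25)
numerator = 150 * 20 * 120 = 360000
denominator = 5 * 25 = 125
card(S) = 360000 / 125 = 2880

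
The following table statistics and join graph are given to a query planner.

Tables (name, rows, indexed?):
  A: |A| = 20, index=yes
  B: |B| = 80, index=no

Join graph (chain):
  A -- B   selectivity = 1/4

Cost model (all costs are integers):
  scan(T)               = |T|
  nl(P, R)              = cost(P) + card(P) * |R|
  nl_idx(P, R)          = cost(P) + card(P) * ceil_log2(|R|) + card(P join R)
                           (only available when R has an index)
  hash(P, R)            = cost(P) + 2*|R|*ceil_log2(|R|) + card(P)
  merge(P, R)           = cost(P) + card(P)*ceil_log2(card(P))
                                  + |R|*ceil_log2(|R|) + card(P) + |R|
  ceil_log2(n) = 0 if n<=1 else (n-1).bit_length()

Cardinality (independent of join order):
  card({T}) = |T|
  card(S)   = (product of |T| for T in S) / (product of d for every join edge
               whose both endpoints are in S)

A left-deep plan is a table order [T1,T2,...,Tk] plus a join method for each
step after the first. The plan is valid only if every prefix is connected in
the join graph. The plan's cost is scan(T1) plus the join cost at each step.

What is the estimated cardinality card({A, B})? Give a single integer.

400

Tables in S: A(20), B(80)
Edges inside S: A-B(d=4)
numerator = 20 * 80 = 1600
denominator = 4 = 4
card(S) = 1600 / 4 = 400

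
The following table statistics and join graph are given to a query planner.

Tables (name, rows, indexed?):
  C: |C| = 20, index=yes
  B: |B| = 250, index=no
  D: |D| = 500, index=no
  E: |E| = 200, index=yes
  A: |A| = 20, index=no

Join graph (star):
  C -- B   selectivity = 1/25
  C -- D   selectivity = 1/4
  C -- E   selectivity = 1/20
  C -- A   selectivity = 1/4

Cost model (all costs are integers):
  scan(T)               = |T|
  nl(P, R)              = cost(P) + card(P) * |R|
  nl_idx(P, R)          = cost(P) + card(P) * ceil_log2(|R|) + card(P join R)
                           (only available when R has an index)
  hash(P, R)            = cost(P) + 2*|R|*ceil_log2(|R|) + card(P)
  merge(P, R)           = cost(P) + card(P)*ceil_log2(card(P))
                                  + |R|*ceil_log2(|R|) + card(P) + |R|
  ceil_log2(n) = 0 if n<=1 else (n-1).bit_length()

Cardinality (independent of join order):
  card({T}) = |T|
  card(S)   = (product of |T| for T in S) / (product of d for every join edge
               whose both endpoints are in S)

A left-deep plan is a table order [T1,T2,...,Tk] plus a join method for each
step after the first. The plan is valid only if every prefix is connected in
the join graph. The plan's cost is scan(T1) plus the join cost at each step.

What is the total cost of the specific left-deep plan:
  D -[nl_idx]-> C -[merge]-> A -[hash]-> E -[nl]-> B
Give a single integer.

31303820

step 1: scan D: cost=500, card=500
step 2: join C via nl_idx
    card(P join C) = 500*20/(4) = 2500
    cost = 500 + 500*5 + 2500 = 5500
step 3: join A via merge
    card(P join A) = 2500*20/(4) = 12500
    cost = 5500 + 2500*12 + 20*5 + 2500 + 20 = 38120
step 4: join E via hash
    card(P join E) = 12500*200/(20) = 125000
    cost = 38120 + 2*200*8 + 12500 = 53820
step 5: join B via nl
    card(P join B) = 125000*250/(25) = 1250000
    cost = 53820 + 125000*250 = 31303820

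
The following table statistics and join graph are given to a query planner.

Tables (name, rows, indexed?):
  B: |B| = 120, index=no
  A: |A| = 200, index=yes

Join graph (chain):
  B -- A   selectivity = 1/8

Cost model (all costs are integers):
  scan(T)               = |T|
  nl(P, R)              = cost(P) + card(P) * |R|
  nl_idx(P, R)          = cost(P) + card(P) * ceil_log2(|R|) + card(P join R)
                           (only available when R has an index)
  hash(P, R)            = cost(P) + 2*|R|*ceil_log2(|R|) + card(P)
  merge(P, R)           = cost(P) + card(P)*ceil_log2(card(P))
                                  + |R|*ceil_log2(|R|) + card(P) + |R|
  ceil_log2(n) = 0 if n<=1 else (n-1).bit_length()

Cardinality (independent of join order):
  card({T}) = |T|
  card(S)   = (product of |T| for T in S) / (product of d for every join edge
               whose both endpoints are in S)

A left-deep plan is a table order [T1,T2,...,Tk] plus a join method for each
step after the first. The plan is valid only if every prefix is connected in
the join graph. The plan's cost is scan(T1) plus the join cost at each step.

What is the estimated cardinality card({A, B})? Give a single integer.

3000

Tables in S: A(200), B(120)
Edges inside S: B-A(d=8)
numerator = 200 * 120 = 24000
denominator = 8 = 8
card(S) = 24000 / 8 = 3000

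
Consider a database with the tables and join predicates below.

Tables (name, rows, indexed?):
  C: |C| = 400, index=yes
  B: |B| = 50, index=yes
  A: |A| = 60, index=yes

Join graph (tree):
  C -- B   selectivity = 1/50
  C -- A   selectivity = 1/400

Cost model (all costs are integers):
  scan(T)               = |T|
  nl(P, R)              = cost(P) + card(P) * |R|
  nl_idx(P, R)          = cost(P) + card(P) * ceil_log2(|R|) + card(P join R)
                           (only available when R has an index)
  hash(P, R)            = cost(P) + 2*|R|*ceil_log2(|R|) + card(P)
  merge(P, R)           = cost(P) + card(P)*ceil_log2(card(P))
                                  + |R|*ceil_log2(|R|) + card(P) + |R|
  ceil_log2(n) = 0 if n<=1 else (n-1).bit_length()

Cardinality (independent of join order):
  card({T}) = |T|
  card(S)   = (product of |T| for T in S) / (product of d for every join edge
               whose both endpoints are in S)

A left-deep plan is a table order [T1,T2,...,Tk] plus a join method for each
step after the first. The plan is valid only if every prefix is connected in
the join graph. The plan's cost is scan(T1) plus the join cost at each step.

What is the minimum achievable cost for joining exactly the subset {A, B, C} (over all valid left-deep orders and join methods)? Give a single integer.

Selinger DP over subsets of {A,B,C}:
  {C}: scan cost=400, card=400
  {B}: scan cost=50, card=50
  {A}: scan cost=60, card=60
  {BC}: card=400; try (C,nl_idx)→900, (B,hash)→1400, (B,nl_idx)→3200, (C,merge)→4400, (B,merge)→4750, (C,hash)→7300 …(+2); best=900 via (C,nl_idx)
  {AC}: card=60; try (C,nl_idx)→660, (A,hash)→1520, (A,nl_idx)→2860, (C,merge)→4480, (A,merge)→4820, (C,hash)→7320 …(+2); best=660 via (C,nl_idx)
  {ABC}: card=60; try (B,nl_idx)→1080, (B,hash)→1320, (B,merge)→1430, (A,hash)→2020, (A,nl_idx)→3360, (B,nl)→3660 …(+2); best=1080 via (B,nl_idx)

1080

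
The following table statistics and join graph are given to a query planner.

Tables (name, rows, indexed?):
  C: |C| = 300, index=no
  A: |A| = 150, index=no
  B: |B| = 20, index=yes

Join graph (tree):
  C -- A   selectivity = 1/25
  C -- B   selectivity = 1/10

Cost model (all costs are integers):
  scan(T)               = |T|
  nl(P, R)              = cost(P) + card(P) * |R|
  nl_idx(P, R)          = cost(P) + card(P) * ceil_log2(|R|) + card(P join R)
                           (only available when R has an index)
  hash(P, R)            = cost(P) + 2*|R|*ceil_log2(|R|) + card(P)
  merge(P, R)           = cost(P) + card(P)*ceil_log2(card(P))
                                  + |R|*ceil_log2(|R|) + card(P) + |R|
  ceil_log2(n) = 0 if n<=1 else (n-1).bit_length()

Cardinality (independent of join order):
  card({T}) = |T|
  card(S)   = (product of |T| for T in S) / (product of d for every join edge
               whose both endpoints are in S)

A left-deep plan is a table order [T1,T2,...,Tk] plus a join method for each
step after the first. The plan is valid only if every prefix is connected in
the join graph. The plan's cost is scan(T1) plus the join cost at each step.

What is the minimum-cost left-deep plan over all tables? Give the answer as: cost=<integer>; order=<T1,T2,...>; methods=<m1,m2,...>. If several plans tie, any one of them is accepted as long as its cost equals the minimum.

cost=3800; order=C,B,A; methods=hash,hash

Selinger DP (subsets sized 1..n):
  {C}: scan cost=300, card=300
  {A}: scan cost=150, card=150
  {B}: scan cost=20, card=20
  {AC}: card=1800; try (A,hash)→3000, (C,merge)→4500, (A,merge)→4650, (C,hash)→5700, (C,nl)→45150, (A,nl)→45300; best=3000 via (A,hash)
  {BC}: card=600; try (B,hash)→800, (B,nl_idx)→2400, (C,merge)→3140, (B,merge)→3420, (C,hash)→5440, (C,nl)→6020 …(+1); best=800 via (B,hash)
  {ABC}: card=3600; try (A,hash)→3800, (B,hash)→5000, (A,merge)→8750, (B,nl_idx)→15600, (B,merge)→24720, (B,nl)→39000 …(+1); best=3800 via (A,hash)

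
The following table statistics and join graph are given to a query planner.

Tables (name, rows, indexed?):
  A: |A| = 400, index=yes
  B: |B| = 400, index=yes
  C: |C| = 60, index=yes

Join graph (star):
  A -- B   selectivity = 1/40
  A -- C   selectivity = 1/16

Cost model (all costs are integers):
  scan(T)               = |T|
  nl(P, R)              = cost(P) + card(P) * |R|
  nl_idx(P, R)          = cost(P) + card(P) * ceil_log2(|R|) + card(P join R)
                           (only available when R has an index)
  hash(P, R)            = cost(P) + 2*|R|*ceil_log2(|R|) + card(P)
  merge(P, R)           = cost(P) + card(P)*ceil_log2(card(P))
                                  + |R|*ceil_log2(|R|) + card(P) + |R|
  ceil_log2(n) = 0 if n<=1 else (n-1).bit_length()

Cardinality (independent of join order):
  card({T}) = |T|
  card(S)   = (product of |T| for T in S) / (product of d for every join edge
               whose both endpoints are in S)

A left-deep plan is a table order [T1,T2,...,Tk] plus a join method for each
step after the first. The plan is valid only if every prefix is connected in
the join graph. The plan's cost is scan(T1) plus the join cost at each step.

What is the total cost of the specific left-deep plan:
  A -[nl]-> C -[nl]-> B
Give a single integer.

step 1: scan A: cost=400, card=400
step 2: join C via nl
    card(P join C) = 400*60/(16) = 1500
    cost = 400 + 400*60 = 24400
step 3: join B via nl
    card(P join B) = 1500*400/(40) = 15000
    cost = 24400 + 1500*400 = 624400

624400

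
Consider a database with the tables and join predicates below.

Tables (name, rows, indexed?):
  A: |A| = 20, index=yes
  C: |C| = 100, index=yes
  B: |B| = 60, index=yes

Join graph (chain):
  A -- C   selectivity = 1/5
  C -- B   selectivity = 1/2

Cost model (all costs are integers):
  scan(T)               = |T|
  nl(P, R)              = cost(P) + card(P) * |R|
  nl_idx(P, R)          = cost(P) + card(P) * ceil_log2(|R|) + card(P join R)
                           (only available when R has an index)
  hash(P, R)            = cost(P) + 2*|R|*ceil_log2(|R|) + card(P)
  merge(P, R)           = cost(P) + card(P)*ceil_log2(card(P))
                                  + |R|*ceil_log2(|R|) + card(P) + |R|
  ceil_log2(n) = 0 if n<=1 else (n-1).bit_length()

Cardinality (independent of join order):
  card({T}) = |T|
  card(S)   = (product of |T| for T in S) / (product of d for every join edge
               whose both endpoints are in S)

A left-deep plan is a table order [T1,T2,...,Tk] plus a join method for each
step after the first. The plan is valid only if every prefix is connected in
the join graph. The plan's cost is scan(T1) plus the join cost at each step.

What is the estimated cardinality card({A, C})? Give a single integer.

Tables in S: A(20), C(100)
Edges inside S: A-C(d=5)
numerator = 20 * 100 = 2000
denominator = 5 = 5
card(S) = 2000 / 5 = 400

400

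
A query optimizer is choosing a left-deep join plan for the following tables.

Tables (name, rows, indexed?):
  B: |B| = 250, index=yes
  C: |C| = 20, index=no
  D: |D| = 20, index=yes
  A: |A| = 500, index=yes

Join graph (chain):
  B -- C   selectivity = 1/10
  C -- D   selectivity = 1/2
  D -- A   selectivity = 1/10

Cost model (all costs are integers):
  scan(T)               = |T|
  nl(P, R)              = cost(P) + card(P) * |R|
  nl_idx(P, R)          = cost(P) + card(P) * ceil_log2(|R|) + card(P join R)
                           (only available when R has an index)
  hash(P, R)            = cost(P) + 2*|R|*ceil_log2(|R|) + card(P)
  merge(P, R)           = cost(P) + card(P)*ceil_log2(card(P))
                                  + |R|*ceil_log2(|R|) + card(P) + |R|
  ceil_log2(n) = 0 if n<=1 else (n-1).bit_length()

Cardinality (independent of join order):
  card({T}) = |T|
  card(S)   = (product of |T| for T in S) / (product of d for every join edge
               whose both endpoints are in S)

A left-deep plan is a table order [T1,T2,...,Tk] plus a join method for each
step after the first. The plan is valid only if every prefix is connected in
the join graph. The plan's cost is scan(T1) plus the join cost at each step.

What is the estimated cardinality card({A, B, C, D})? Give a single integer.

250000

Tables in S: A(500), B(250), C(20), D(20)
Edges inside S: B-C(d=10), C-D(d=2), D-A(d=10)
numerator = 500 * 250 * 20 * 20 = 50000000
denominator = 10 * 2 * 10 = 200
card(S) = 50000000 / 200 = 250000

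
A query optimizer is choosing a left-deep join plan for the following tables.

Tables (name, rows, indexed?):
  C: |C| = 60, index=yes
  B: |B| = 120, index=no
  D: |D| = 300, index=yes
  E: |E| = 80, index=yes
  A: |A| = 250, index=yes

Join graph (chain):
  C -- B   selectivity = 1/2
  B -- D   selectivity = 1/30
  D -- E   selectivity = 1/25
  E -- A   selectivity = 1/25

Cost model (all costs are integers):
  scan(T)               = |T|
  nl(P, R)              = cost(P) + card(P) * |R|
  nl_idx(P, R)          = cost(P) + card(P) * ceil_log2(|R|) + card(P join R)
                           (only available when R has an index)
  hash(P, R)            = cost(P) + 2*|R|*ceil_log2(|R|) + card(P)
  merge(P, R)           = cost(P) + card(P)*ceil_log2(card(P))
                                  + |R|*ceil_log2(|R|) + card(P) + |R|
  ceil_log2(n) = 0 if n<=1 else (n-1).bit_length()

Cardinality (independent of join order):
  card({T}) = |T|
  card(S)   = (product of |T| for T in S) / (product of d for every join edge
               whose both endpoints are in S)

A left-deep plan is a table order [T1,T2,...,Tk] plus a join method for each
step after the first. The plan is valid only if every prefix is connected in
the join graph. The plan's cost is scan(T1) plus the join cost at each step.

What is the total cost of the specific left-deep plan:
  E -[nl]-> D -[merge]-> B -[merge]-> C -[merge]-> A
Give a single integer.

step 1: scan E: cost=80, card=80
step 2: join D via nl
    card(P join D) = 80*300/(25) = 960
    cost = 80 + 80*300 = 24080
step 3: join B via merge
    card(P join B) = 960*120/(30) = 3840
    cost = 24080 + 960*10 + 120*7 + 960 + 120 = 35600
step 4: join C via merge
    card(P join C) = 3840*60/(2) = 115200
    cost = 35600 + 3840*12 + 60*6 + 3840 + 60 = 85940
step 5: join A via merge
    card(P join A) = 115200*250/(25) = 1152000
    cost = 85940 + 115200*17 + 250*8 + 115200 + 250 = 2161790

2161790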